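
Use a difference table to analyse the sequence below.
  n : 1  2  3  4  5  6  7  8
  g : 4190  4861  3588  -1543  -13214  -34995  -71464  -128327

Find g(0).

2841

D1: 671, -1273, -5131, -11671, -21781, -36469, -56863
D2: -1944, -3858, -6540, -10110, -14688, -20394
D3: -1914, -2682, -3570, -4578, -5706
D4: -768, -888, -1008, -1128
D5: -120, -120, -120
The fifth differences are constant at -120.
Work back: -768 + 120 = -648;  -1914 + 648 = -1266;  -1944 + 1266 = -678;  671 + 678 = 1349;  4190 − 1349 = 2841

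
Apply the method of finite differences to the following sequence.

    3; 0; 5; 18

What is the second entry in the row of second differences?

First differences: -3, 5, 13
Second differences: 8, 8

8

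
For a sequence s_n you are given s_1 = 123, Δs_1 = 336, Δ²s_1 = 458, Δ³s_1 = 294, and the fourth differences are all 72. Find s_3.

Build the table forward from the leading diagonal:
D4: 72, 72, 72
D3: 294, 366, 438
D2: 458, 752, 1118
D1: 336, 794, 1546
s: 123, 459, 1253

1253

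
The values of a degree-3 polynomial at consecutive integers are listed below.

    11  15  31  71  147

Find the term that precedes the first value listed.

7

4  16  40  76
12  24  36
12  12
The third differences are constant at 12.
Work back: 12 − 12 = 0;  4 + 0 = 4;  11 − 4 = 7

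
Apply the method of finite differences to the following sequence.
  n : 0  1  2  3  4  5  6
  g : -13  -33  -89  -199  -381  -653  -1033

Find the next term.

First differences: -20, -56, -110, -182, -272, -380
Second differences: -36, -54, -72, -90, -108
Third differences: -18, -18, -18, -18
Constant third difference = -18, so extend:
-108 − 18 = -126;  -380 − 126 = -506;  -1033 − 506 = -1539

-1539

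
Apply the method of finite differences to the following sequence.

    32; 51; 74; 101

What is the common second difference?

4

D1: 19, 23, 27
D2: 4, 4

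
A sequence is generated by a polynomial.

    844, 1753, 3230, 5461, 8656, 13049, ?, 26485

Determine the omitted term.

18898

Using the first 6 terms:
First differences: 909  1477  2231  3195  4393
Second differences: 568  754  964  1198
Third differences: 186  210  234
Fourth differences: 24  24
Constant fourth difference = 24.
Extend forward: 234 + 24 = 258;  1198 + 258 = 1456;  4393 + 1456 = 5849;  13049 + 5849 = 18898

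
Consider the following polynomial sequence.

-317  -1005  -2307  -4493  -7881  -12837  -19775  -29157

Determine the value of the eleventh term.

Δ: -688 , -1302 , -2186 , -3388 , -4956 , -6938 , -9382
Δ²: -614 , -884 , -1202 , -1568 , -1982 , -2444
Δ³: -270 , -318 , -366 , -414 , -462
Δ⁴: -48 , -48 , -48 , -48
The fourth differences are constant (-48).
-462 − 48 = -510;  -2444 − 510 = -2954;  -9382 − 2954 = -12336;  -29157 − 12336 = -41493
-510 − 48 = -558;  -2954 − 558 = -3512;  -12336 − 3512 = -15848;  -41493 − 15848 = -57341
-558 − 48 = -606;  -3512 − 606 = -4118;  -15848 − 4118 = -19966;  -57341 − 19966 = -77307

-77307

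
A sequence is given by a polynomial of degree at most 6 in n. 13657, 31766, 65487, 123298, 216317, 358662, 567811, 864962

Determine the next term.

1275393

Δ: 18109 , 33721 , 57811 , 93019 , 142345 , 209149 , 297151
Δ²: 15612 , 24090 , 35208 , 49326 , 66804 , 88002
Δ³: 8478 , 11118 , 14118 , 17478 , 21198
Δ⁴: 2640 , 3000 , 3360 , 3720
Δ⁵: 360 , 360 , 360
Fifth differences constant at 360.
3720 + 360 = 4080;  21198 + 4080 = 25278;  88002 + 25278 = 113280;  297151 + 113280 = 410431;  864962 + 410431 = 1275393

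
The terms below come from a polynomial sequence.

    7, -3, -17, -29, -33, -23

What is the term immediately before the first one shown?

Δ: -10  -14  -12  -4  10
Δ²: -4  2  8  14
Δ³: 6  6  6
The third differences are constant at 6.
Work back: -4 − 6 = -10;  -10 + 10 = 0;  7 + 0 = 7

7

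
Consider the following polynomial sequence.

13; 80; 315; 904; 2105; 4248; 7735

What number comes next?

13040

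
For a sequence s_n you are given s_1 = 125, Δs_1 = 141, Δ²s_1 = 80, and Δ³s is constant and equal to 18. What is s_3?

487

Build the table forward from the leading diagonal:
D3: 18, 18, 18
D2: 80, 98, 116
D1: 141, 221, 319
s: 125, 266, 487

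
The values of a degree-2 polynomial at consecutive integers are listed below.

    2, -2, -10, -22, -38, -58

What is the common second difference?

Δ: -4, -8, -12, -16, -20
Δ²: -4, -4, -4, -4

-4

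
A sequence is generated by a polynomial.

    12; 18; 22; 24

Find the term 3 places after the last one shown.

Δ: 6 , 4 , 2
Δ²: -2 , -2
Second differences constant at -2.
2 − 2 = 0;  24 + 0 = 24
0 − 2 = -2;  24 − 2 = 22
-2 − 2 = -4;  22 − 4 = 18

18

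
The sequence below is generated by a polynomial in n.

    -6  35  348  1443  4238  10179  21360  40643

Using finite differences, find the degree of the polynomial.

5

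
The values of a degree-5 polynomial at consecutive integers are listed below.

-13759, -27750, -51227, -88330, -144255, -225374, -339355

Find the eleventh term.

-1329339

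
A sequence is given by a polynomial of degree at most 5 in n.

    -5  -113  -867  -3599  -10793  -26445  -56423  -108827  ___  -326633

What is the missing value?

-194349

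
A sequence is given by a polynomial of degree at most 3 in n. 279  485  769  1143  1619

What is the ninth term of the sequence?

4783

Δ: 206, 284, 374, 476
Δ²: 78, 90, 102
Δ³: 12, 12
The third differences are constant (12).
102 + 12 = 114;  476 + 114 = 590;  1619 + 590 = 2209
114 + 12 = 126;  590 + 126 = 716;  2209 + 716 = 2925
126 + 12 = 138;  716 + 138 = 854;  2925 + 854 = 3779
138 + 12 = 150;  854 + 150 = 1004;  3779 + 1004 = 4783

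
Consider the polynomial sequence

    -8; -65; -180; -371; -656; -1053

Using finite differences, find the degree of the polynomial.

3

-57, -115, -191, -285, -397
-58, -76, -94, -112
-18, -18, -18
The third differences are constant, so the polynomial has degree 3.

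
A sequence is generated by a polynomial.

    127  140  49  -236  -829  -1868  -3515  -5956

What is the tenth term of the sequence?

-14084

D1: 13  -91  -285  -593  -1039  -1647  -2441
D2: -104  -194  -308  -446  -608  -794
D3: -90  -114  -138  -162  -186
D4: -24  -24  -24  -24
The fourth differences are constant (-24).
-186 − 24 = -210;  -794 − 210 = -1004;  -2441 − 1004 = -3445;  -5956 − 3445 = -9401
-210 − 24 = -234;  -1004 − 234 = -1238;  -3445 − 1238 = -4683;  -9401 − 4683 = -14084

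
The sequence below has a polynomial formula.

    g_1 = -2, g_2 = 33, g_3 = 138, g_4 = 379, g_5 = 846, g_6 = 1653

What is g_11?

35, 105, 241, 467, 807
70, 136, 226, 340
66, 90, 114
24, 24
Fourth differences constant at 24.
114 + 24 = 138;  340 + 138 = 478;  807 + 478 = 1285;  1653 + 1285 = 2938
138 + 24 = 162;  478 + 162 = 640;  1285 + 640 = 1925;  2938 + 1925 = 4863
162 + 24 = 186;  640 + 186 = 826;  1925 + 826 = 2751;  4863 + 2751 = 7614
186 + 24 = 210;  826 + 210 = 1036;  2751 + 1036 = 3787;  7614 + 3787 = 11401
210 + 24 = 234;  1036 + 234 = 1270;  3787 + 1270 = 5057;  11401 + 5057 = 16458

16458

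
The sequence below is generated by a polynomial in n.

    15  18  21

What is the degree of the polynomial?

First differences: 3, 3
The first differences are constant, so the polynomial has degree 1.

1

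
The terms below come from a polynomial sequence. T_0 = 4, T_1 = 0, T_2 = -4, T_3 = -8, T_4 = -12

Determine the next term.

-16

-4, -4, -4, -4
The first differences are constant (-4).
-12 − 4 = -16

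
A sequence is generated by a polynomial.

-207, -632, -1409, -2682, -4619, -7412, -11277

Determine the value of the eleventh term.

-425, -777, -1273, -1937, -2793, -3865
-352, -496, -664, -856, -1072
-144, -168, -192, -216
-24, -24, -24
The fourth differences are constant (-24).
-216 − 24 = -240;  -1072 − 240 = -1312;  -3865 − 1312 = -5177;  -11277 − 5177 = -16454
-240 − 24 = -264;  -1312 − 264 = -1576;  -5177 − 1576 = -6753;  -16454 − 6753 = -23207
-264 − 24 = -288;  -1576 − 288 = -1864;  -6753 − 1864 = -8617;  -23207 − 8617 = -31824
-288 − 24 = -312;  -1864 − 312 = -2176;  -8617 − 2176 = -10793;  -31824 − 10793 = -42617

-42617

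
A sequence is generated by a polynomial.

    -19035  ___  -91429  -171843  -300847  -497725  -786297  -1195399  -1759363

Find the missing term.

Using the last 7 terms:
D1: -80414  -129004  -196878  -288572  -409102  -563964
D2: -48590  -67874  -91694  -120530  -154862
D3: -19284  -23820  -28836  -34332
D4: -4536  -5016  -5496
D5: -480  -480
Constant fifth difference = -480.
Extend backward: -4536 + 480 = -4056;  -19284 + 4056 = -15228;  -48590 + 15228 = -33362;  -80414 + 33362 = -47052;  -91429 + 47052 = -44377

-44377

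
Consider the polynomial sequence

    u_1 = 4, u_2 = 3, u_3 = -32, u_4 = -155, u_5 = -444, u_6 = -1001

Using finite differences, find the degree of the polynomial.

D1: -1, -35, -123, -289, -557
D2: -34, -88, -166, -268
D3: -54, -78, -102
D4: -24, -24
The fourth differences are constant, so the polynomial has degree 4.

4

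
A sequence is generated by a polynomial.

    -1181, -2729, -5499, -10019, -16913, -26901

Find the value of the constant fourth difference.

-96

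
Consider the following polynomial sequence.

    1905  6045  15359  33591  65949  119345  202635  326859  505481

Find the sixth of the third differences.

Δ: 4140, 9314, 18232, 32358, 53396, 83290, 124224, 178622
Δ²: 5174, 8918, 14126, 21038, 29894, 40934, 54398
Δ³: 3744, 5208, 6912, 8856, 11040, 13464
Δ⁴: 1464, 1704, 1944, 2184, 2424
Δ⁵: 240, 240, 240, 240

13464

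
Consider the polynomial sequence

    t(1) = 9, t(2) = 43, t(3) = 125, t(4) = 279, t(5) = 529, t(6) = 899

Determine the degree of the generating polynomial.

3

Δ: 34, 82, 154, 250, 370
Δ²: 48, 72, 96, 120
Δ³: 24, 24, 24
The third differences are constant, so the polynomial has degree 3.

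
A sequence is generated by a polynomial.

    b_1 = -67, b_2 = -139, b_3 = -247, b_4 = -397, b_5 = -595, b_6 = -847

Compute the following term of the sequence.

Δ: -72, -108, -150, -198, -252
Δ²: -36, -42, -48, -54
Δ³: -6, -6, -6
The third differences are constant (-6).
-54 − 6 = -60;  -252 − 60 = -312;  -847 − 312 = -1159

-1159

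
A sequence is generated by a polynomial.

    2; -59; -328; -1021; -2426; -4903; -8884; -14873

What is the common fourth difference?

Δ: -61, -269, -693, -1405, -2477, -3981, -5989
Δ²: -208, -424, -712, -1072, -1504, -2008
Δ³: -216, -288, -360, -432, -504
Δ⁴: -72, -72, -72, -72

-72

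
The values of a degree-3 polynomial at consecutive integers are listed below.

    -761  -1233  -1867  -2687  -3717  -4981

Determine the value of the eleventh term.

-15651

First differences: -472, -634, -820, -1030, -1264
Second differences: -162, -186, -210, -234
Third differences: -24, -24, -24
Third differences constant at -24.
-234 − 24 = -258;  -1264 − 258 = -1522;  -4981 − 1522 = -6503
-258 − 24 = -282;  -1522 − 282 = -1804;  -6503 − 1804 = -8307
-282 − 24 = -306;  -1804 − 306 = -2110;  -8307 − 2110 = -10417
-306 − 24 = -330;  -2110 − 330 = -2440;  -10417 − 2440 = -12857
-330 − 24 = -354;  -2440 − 354 = -2794;  -12857 − 2794 = -15651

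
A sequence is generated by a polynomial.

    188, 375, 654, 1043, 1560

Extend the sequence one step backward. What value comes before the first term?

75

First differences: 187, 279, 389, 517
Second differences: 92, 110, 128
Third differences: 18, 18
The third differences are constant at 18.
Work back: 92 − 18 = 74;  187 − 74 = 113;  188 − 113 = 75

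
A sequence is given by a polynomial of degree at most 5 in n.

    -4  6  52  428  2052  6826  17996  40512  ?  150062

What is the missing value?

81388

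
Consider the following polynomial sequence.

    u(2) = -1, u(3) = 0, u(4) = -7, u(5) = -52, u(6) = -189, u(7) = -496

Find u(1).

-4

First differences: 1, -7, -45, -137, -307
Second differences: -8, -38, -92, -170
Third differences: -30, -54, -78
Fourth differences: -24, -24
The fourth differences are constant at -24.
Work back: -30 + 24 = -6;  -8 + 6 = -2;  1 + 2 = 3;  -1 − 3 = -4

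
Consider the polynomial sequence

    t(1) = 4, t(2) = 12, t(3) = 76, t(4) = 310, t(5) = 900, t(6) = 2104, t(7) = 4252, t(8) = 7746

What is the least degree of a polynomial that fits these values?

4

First differences: 8, 64, 234, 590, 1204, 2148, 3494
Second differences: 56, 170, 356, 614, 944, 1346
Third differences: 114, 186, 258, 330, 402
Fourth differences: 72, 72, 72, 72
The fourth differences are constant, so the polynomial has degree 4.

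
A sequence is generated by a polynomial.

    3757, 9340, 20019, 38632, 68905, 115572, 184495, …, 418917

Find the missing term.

Using the first 7 terms:
D1: 5583, 10679, 18613, 30273, 46667, 68923
D2: 5096, 7934, 11660, 16394, 22256
D3: 2838, 3726, 4734, 5862
D4: 888, 1008, 1128
D5: 120, 120
Constant fifth difference = 120.
Extend forward: 1128 + 120 = 1248;  5862 + 1248 = 7110;  22256 + 7110 = 29366;  68923 + 29366 = 98289;  184495 + 98289 = 282784

282784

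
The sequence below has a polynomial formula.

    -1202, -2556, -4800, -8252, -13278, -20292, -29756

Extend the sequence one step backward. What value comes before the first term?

-468

-1354  -2244  -3452  -5026  -7014  -9464
-890  -1208  -1574  -1988  -2450
-318  -366  -414  -462
-48  -48  -48
The fourth differences are constant at -48.
Work back: -318 + 48 = -270;  -890 + 270 = -620;  -1354 + 620 = -734;  -1202 + 734 = -468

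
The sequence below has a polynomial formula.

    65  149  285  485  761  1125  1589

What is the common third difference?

12

Δ: 84, 136, 200, 276, 364, 464
Δ²: 52, 64, 76, 88, 100
Δ³: 12, 12, 12, 12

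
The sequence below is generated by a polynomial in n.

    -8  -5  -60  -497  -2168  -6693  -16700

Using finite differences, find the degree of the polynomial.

5

First differences: 3, -55, -437, -1671, -4525, -10007
Second differences: -58, -382, -1234, -2854, -5482
Third differences: -324, -852, -1620, -2628
Fourth differences: -528, -768, -1008
Fifth differences: -240, -240
The fifth differences are constant, so the polynomial has degree 5.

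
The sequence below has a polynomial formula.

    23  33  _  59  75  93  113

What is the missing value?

Using the last 4 terms:
16, 18, 20
2, 2
Constant second difference = 2.
Extend backward: 16 − 2 = 14;  59 − 14 = 45

45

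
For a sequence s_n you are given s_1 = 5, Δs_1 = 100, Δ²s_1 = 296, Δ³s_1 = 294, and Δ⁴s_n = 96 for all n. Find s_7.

Build the table forward from the leading diagonal:
Δ⁴: 96, 96, 96, 96, 96, 96, 96
Δ³: 294, 390, 486, 582, 678, 774, 870
Δ²: 296, 590, 980, 1466, 2048, 2726, 3500
Δ: 100, 396, 986, 1966, 3432, 5480, 8206
s: 5, 105, 501, 1487, 3453, 6885, 12365

12365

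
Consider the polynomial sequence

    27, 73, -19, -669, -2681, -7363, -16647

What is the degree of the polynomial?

5

Δ: 46, -92, -650, -2012, -4682, -9284
Δ²: -138, -558, -1362, -2670, -4602
Δ³: -420, -804, -1308, -1932
Δ⁴: -384, -504, -624
Δ⁵: -120, -120
The fifth differences are constant, so the polynomial has degree 5.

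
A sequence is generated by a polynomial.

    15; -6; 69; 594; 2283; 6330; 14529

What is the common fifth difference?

120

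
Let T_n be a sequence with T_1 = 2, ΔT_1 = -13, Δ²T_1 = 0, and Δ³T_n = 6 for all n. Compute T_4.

-31

Build the table forward from the leading diagonal:
Δ³: 6, 6, 6, 6
Δ²: 0, 6, 12, 18
Δ: -13, -13, -7, 5
T: 2, -11, -24, -31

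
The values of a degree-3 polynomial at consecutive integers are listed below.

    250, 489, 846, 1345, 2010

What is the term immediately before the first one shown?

105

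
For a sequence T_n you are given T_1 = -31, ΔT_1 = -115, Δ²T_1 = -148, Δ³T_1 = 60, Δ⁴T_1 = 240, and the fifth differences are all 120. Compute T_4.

Build the table forward from the leading diagonal:
Fifth differences: 120  120  120  120
Fourth differences: 240  360  480  600
Third differences: 60  300  660  1140
Second differences: -148  -88  212  872
First differences: -115  -263  -351  -139
T: -31  -146  -409  -760

-760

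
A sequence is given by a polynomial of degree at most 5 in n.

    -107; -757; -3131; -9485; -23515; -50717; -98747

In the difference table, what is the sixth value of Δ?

-48030

First differences: -650, -2374, -6354, -14030, -27202, -48030
Second differences: -1724, -3980, -7676, -13172, -20828
Third differences: -2256, -3696, -5496, -7656
Fourth differences: -1440, -1800, -2160
Fifth differences: -360, -360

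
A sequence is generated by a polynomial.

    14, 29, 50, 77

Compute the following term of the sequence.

110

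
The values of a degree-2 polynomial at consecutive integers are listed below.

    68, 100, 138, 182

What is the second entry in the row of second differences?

6

First differences: 32, 38, 44
Second differences: 6, 6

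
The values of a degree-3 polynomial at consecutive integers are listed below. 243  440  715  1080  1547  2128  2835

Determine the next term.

3680

Δ: 197, 275, 365, 467, 581, 707
Δ²: 78, 90, 102, 114, 126
Δ³: 12, 12, 12, 12
The third differences are constant (12).
126 + 12 = 138;  707 + 138 = 845;  2835 + 845 = 3680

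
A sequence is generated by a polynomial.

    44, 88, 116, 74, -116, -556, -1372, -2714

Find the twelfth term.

D1: 44, 28, -42, -190, -440, -816, -1342
D2: -16, -70, -148, -250, -376, -526
D3: -54, -78, -102, -126, -150
D4: -24, -24, -24, -24
Fourth differences constant at -24.
-150 − 24 = -174;  -526 − 174 = -700;  -1342 − 700 = -2042;  -2714 − 2042 = -4756
-174 − 24 = -198;  -700 − 198 = -898;  -2042 − 898 = -2940;  -4756 − 2940 = -7696
-198 − 24 = -222;  -898 − 222 = -1120;  -2940 − 1120 = -4060;  -7696 − 4060 = -11756
-222 − 24 = -246;  -1120 − 246 = -1366;  -4060 − 1366 = -5426;  -11756 − 5426 = -17182

-17182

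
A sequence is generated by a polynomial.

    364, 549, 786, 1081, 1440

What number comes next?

1869

First differences: 185, 237, 295, 359
Second differences: 52, 58, 64
Third differences: 6, 6
The third differences are constant (6).
64 + 6 = 70;  359 + 70 = 429;  1440 + 429 = 1869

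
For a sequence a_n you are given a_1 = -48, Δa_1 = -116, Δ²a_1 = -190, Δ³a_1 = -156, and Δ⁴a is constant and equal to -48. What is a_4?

Build the table forward from the leading diagonal:
Δ⁴: -48, -48, -48, -48
Δ³: -156, -204, -252, -300
Δ²: -190, -346, -550, -802
Δ: -116, -306, -652, -1202
a: -48, -164, -470, -1122

-1122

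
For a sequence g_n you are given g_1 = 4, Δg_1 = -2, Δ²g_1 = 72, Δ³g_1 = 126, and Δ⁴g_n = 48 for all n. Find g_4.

340

Build the table forward from the leading diagonal:
Δ⁴: 48, 48, 48, 48
Δ³: 126, 174, 222, 270
Δ²: 72, 198, 372, 594
Δ: -2, 70, 268, 640
g: 4, 2, 72, 340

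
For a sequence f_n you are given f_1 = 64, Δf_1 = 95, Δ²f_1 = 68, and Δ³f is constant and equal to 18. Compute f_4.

Build the table forward from the leading diagonal:
D3: 18, 18, 18, 18
D2: 68, 86, 104, 122
D1: 95, 163, 249, 353
f: 64, 159, 322, 571

571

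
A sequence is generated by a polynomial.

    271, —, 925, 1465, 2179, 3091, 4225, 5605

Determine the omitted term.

535

Using the last 6 terms:
D1: 540  714  912  1134  1380
D2: 174  198  222  246
D3: 24  24  24
Constant third difference = 24.
Extend backward: 174 − 24 = 150;  540 − 150 = 390;  925 − 390 = 535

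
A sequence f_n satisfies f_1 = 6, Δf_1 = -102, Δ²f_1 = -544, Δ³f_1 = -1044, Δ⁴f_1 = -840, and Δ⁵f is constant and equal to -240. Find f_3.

-742

Build the table forward from the leading diagonal:
D5: -240  -240  -240
D4: -840  -1080  -1320
D3: -1044  -1884  -2964
D2: -544  -1588  -3472
D1: -102  -646  -2234
f: 6  -96  -742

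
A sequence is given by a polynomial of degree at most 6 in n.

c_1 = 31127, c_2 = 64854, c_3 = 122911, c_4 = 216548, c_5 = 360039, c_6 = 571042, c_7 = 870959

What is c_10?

2581934

Δ: 33727, 58057, 93637, 143491, 211003, 299917
Δ²: 24330, 35580, 49854, 67512, 88914
Δ³: 11250, 14274, 17658, 21402
Δ⁴: 3024, 3384, 3744
Δ⁵: 360, 360
Constant fifth difference = 360, so extend:
3744 + 360 = 4104;  21402 + 4104 = 25506;  88914 + 25506 = 114420;  299917 + 114420 = 414337;  870959 + 414337 = 1285296
4104 + 360 = 4464;  25506 + 4464 = 29970;  114420 + 29970 = 144390;  414337 + 144390 = 558727;  1285296 + 558727 = 1844023
4464 + 360 = 4824;  29970 + 4824 = 34794;  144390 + 34794 = 179184;  558727 + 179184 = 737911;  1844023 + 737911 = 2581934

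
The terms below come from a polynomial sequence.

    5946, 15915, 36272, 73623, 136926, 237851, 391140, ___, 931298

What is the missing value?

614967

Using the first 7 terms:
Δ: 9969  20357  37351  63303  100925  153289
Δ²: 10388  16994  25952  37622  52364
Δ³: 6606  8958  11670  14742
Δ⁴: 2352  2712  3072
Δ⁵: 360  360
Constant fifth difference = 360.
Extend forward: 3072 + 360 = 3432;  14742 + 3432 = 18174;  52364 + 18174 = 70538;  153289 + 70538 = 223827;  391140 + 223827 = 614967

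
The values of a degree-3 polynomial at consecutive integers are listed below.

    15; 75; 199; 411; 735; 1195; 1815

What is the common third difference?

24

First differences: 60, 124, 212, 324, 460, 620
Second differences: 64, 88, 112, 136, 160
Third differences: 24, 24, 24, 24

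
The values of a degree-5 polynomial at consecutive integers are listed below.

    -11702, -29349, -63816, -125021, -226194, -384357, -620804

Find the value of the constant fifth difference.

Δ: -17647, -34467, -61205, -101173, -158163, -236447
Δ²: -16820, -26738, -39968, -56990, -78284
Δ³: -9918, -13230, -17022, -21294
Δ⁴: -3312, -3792, -4272
Δ⁵: -480, -480

-480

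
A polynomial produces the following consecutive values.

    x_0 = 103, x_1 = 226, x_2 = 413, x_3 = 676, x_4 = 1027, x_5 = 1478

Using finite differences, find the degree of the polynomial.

Δ: 123, 187, 263, 351, 451
Δ²: 64, 76, 88, 100
Δ³: 12, 12, 12
The third differences are constant, so the polynomial has degree 3.

3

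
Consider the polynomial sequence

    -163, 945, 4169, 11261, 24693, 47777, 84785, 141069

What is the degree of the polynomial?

5

D1: 1108, 3224, 7092, 13432, 23084, 37008, 56284
D2: 2116, 3868, 6340, 9652, 13924, 19276
D3: 1752, 2472, 3312, 4272, 5352
D4: 720, 840, 960, 1080
D5: 120, 120, 120
The fifth differences are constant, so the polynomial has degree 5.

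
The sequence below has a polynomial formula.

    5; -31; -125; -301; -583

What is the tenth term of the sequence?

-4423

Δ: -36, -94, -176, -282
Δ²: -58, -82, -106
Δ³: -24, -24
Third differences constant at -24.
-106 − 24 = -130;  -282 − 130 = -412;  -583 − 412 = -995
-130 − 24 = -154;  -412 − 154 = -566;  -995 − 566 = -1561
-154 − 24 = -178;  -566 − 178 = -744;  -1561 − 744 = -2305
-178 − 24 = -202;  -744 − 202 = -946;  -2305 − 946 = -3251
-202 − 24 = -226;  -946 − 226 = -1172;  -3251 − 1172 = -4423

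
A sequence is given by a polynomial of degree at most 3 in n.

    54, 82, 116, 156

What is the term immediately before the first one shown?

D1: 28, 34, 40
D2: 6, 6
The second differences are constant at 6.
Work back: 28 − 6 = 22;  54 − 22 = 32

32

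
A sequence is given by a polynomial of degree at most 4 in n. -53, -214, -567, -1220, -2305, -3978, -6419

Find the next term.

-9832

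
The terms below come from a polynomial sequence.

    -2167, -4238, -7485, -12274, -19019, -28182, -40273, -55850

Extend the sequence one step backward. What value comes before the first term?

-954

D1: -2071, -3247, -4789, -6745, -9163, -12091, -15577
D2: -1176, -1542, -1956, -2418, -2928, -3486
D3: -366, -414, -462, -510, -558
D4: -48, -48, -48, -48
The fourth differences are constant at -48.
Work back: -366 + 48 = -318;  -1176 + 318 = -858;  -2071 + 858 = -1213;  -2167 + 1213 = -954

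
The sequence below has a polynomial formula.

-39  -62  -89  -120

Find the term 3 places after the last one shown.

-23  -27  -31
-4  -4
Constant second difference = -4, so extend:
-31 − 4 = -35;  -120 − 35 = -155
-35 − 4 = -39;  -155 − 39 = -194
-39 − 4 = -43;  -194 − 43 = -237

-237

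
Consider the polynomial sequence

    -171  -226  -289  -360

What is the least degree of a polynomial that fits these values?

2

Δ: -55, -63, -71
Δ²: -8, -8
The second differences are constant, so the polynomial has degree 2.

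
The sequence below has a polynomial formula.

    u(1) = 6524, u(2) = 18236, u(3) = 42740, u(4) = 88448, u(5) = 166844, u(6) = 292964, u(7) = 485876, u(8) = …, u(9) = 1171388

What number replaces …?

769160

Using the first 7 terms:
11712, 24504, 45708, 78396, 126120, 192912
12792, 21204, 32688, 47724, 66792
8412, 11484, 15036, 19068
3072, 3552, 4032
480, 480
Constant fifth difference = 480.
Extend forward: 4032 + 480 = 4512;  19068 + 4512 = 23580;  66792 + 23580 = 90372;  192912 + 90372 = 283284;  485876 + 283284 = 769160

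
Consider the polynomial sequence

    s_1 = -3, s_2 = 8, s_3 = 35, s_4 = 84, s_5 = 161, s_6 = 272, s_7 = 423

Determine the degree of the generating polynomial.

3

11, 27, 49, 77, 111, 151
16, 22, 28, 34, 40
6, 6, 6, 6
The third differences are constant, so the polynomial has degree 3.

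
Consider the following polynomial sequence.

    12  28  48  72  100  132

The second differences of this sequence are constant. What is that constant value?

4

D1: 16, 20, 24, 28, 32
D2: 4, 4, 4, 4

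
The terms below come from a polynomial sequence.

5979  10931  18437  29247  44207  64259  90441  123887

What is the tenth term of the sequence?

First differences: 4952 , 7506 , 10810 , 14960 , 20052 , 26182 , 33446
Second differences: 2554 , 3304 , 4150 , 5092 , 6130 , 7264
Third differences: 750 , 846 , 942 , 1038 , 1134
Fourth differences: 96 , 96 , 96 , 96
Fourth differences constant at 96.
1134 + 96 = 1230;  7264 + 1230 = 8494;  33446 + 8494 = 41940;  123887 + 41940 = 165827
1230 + 96 = 1326;  8494 + 1326 = 9820;  41940 + 9820 = 51760;  165827 + 51760 = 217587

217587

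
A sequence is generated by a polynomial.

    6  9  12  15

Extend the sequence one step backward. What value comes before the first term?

D1: 3, 3, 3
The first differences are constant at 3.
Work back: 6 − 3 = 3

3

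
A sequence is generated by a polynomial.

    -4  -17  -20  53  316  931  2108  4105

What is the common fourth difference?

48

First differences: -13, -3, 73, 263, 615, 1177, 1997
Second differences: 10, 76, 190, 352, 562, 820
Third differences: 66, 114, 162, 210, 258
Fourth differences: 48, 48, 48, 48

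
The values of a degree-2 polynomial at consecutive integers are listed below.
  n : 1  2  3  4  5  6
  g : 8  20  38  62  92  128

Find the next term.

170

D1: 12 , 18 , 24 , 30 , 36
D2: 6 , 6 , 6 , 6
Constant second difference = 6, so extend:
36 + 6 = 42;  128 + 42 = 170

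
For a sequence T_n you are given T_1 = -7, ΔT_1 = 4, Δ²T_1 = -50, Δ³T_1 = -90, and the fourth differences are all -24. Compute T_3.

Build the table forward from the leading diagonal:
Fourth differences: -24, -24, -24
Third differences: -90, -114, -138
Second differences: -50, -140, -254
First differences: 4, -46, -186
T: -7, -3, -49

-49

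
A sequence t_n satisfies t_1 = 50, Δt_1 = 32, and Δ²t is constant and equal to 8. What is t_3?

122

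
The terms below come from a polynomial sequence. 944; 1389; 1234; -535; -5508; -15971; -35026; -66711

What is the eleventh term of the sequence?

-294486

Δ: 445  -155  -1769  -4973  -10463  -19055  -31685
Δ²: -600  -1614  -3204  -5490  -8592  -12630
Δ³: -1014  -1590  -2286  -3102  -4038
Δ⁴: -576  -696  -816  -936
Δ⁵: -120  -120  -120
Constant fifth difference = -120, so extend:
-936 − 120 = -1056;  -4038 − 1056 = -5094;  -12630 − 5094 = -17724;  -31685 − 17724 = -49409;  -66711 − 49409 = -116120
-1056 − 120 = -1176;  -5094 − 1176 = -6270;  -17724 − 6270 = -23994;  -49409 − 23994 = -73403;  -116120 − 73403 = -189523
-1176 − 120 = -1296;  -6270 − 1296 = -7566;  -23994 − 7566 = -31560;  -73403 − 31560 = -104963;  -189523 − 104963 = -294486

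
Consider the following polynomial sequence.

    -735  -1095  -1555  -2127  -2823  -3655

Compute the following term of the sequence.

-4635

-360, -460, -572, -696, -832
-100, -112, -124, -136
-12, -12, -12
Constant third difference = -12, so extend:
-136 − 12 = -148;  -832 − 148 = -980;  -3655 − 980 = -4635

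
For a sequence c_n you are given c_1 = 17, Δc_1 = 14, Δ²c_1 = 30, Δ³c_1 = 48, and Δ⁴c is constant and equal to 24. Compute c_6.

987

Build the table forward from the leading diagonal:
Fourth differences: 24  24  24  24  24  24
Third differences: 48  72  96  120  144  168
Second differences: 30  78  150  246  366  510
First differences: 14  44  122  272  518  884
c: 17  31  75  197  469  987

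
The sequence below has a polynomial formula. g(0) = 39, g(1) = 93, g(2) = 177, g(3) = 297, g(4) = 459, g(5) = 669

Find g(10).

D1: 54 , 84 , 120 , 162 , 210
D2: 30 , 36 , 42 , 48
D3: 6 , 6 , 6
Constant third difference = 6, so extend:
48 + 6 = 54;  210 + 54 = 264;  669 + 264 = 933
54 + 6 = 60;  264 + 60 = 324;  933 + 324 = 1257
60 + 6 = 66;  324 + 66 = 390;  1257 + 390 = 1647
66 + 6 = 72;  390 + 72 = 462;  1647 + 462 = 2109
72 + 6 = 78;  462 + 78 = 540;  2109 + 540 = 2649

2649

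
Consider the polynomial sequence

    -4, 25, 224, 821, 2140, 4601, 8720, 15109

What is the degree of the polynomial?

4

Δ: 29, 199, 597, 1319, 2461, 4119, 6389
Δ²: 170, 398, 722, 1142, 1658, 2270
Δ³: 228, 324, 420, 516, 612
Δ⁴: 96, 96, 96, 96
The fourth differences are constant, so the polynomial has degree 4.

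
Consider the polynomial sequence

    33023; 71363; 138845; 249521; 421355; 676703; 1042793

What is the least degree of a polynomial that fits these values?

Δ: 38340, 67482, 110676, 171834, 255348, 366090
Δ²: 29142, 43194, 61158, 83514, 110742
Δ³: 14052, 17964, 22356, 27228
Δ⁴: 3912, 4392, 4872
Δ⁵: 480, 480
The fifth differences are constant, so the polynomial has degree 5.

5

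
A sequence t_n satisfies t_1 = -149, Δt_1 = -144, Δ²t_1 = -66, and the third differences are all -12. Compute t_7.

Build the table forward from the leading diagonal:
Third differences: -12  -12  -12  -12  -12  -12  -12
Second differences: -66  -78  -90  -102  -114  -126  -138
First differences: -144  -210  -288  -378  -480  -594  -720
t: -149  -293  -503  -791  -1169  -1649  -2243

-2243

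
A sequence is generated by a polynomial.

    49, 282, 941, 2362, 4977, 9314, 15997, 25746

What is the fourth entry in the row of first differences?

2615

First differences: 233, 659, 1421, 2615, 4337, 6683, 9749
Second differences: 426, 762, 1194, 1722, 2346, 3066
Third differences: 336, 432, 528, 624, 720
Fourth differences: 96, 96, 96, 96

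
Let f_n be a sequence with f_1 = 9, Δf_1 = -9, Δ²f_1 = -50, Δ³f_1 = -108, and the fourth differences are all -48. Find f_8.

Build the table forward from the leading diagonal:
Fourth differences: -48  -48  -48  -48  -48  -48  -48  -48
Third differences: -108  -156  -204  -252  -300  -348  -396  -444
Second differences: -50  -158  -314  -518  -770  -1070  -1418  -1814
First differences: -9  -59  -217  -531  -1049  -1819  -2889  -4307
f: 9  0  -59  -276  -807  -1856  -3675  -6564

-6564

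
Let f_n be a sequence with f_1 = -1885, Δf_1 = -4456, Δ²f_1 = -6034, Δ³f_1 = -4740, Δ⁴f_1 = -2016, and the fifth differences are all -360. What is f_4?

Build the table forward from the leading diagonal:
Δ⁵: -360, -360, -360, -360
Δ⁴: -2016, -2376, -2736, -3096
Δ³: -4740, -6756, -9132, -11868
Δ²: -6034, -10774, -17530, -26662
Δ: -4456, -10490, -21264, -38794
f: -1885, -6341, -16831, -38095

-38095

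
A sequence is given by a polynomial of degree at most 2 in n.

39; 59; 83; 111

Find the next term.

143

D1: 20, 24, 28
D2: 4, 4
The second differences are constant (4).
28 + 4 = 32;  111 + 32 = 143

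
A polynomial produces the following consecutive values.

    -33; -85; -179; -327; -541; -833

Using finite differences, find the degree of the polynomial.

Δ: -52, -94, -148, -214, -292
Δ²: -42, -54, -66, -78
Δ³: -12, -12, -12
The third differences are constant, so the polynomial has degree 3.

3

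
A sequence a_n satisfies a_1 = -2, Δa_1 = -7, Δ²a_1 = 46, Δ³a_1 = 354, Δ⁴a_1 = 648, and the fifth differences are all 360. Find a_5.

2310

Build the table forward from the leading diagonal:
Δ⁵: 360  360  360  360  360
Δ⁴: 648  1008  1368  1728  2088
Δ³: 354  1002  2010  3378  5106
Δ²: 46  400  1402  3412  6790
Δ: -7  39  439  1841  5253
a: -2  -9  30  469  2310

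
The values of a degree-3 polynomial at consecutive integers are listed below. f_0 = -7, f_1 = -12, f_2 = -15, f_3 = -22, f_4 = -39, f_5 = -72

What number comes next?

First differences: -5  -3  -7  -17  -33
Second differences: 2  -4  -10  -16
Third differences: -6  -6  -6
Third differences constant at -6.
-16 − 6 = -22;  -33 − 22 = -55;  -72 − 55 = -127

-127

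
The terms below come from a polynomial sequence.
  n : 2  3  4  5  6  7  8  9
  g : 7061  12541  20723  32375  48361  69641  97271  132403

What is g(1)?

3611

D1: 5480  8182  11652  15986  21280  27630  35132
D2: 2702  3470  4334  5294  6350  7502
D3: 768  864  960  1056  1152
D4: 96  96  96  96
The fourth differences are constant at 96.
Work back: 768 − 96 = 672;  2702 − 672 = 2030;  5480 − 2030 = 3450;  7061 − 3450 = 3611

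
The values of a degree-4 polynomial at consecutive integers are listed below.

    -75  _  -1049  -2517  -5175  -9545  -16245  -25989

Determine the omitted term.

Using the last 6 terms:
-1468  -2658  -4370  -6700  -9744
-1190  -1712  -2330  -3044
-522  -618  -714
-96  -96
Constant fourth difference = -96.
Extend backward: -522 + 96 = -426;  -1190 + 426 = -764;  -1468 + 764 = -704;  -1049 + 704 = -345

-345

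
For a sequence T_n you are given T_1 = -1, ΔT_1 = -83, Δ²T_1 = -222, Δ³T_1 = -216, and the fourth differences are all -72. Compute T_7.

Build the table forward from the leading diagonal:
D4: -72  -72  -72  -72  -72  -72  -72
D3: -216  -288  -360  -432  -504  -576  -648
D2: -222  -438  -726  -1086  -1518  -2022  -2598
D1: -83  -305  -743  -1469  -2555  -4073  -6095
T: -1  -84  -389  -1132  -2601  -5156  -9229

-9229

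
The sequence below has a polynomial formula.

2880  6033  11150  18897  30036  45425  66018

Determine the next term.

D1: 3153  5117  7747  11139  15389  20593
D2: 1964  2630  3392  4250  5204
D3: 666  762  858  954
D4: 96  96  96
Constant fourth difference = 96, so extend:
954 + 96 = 1050;  5204 + 1050 = 6254;  20593 + 6254 = 26847;  66018 + 26847 = 92865

92865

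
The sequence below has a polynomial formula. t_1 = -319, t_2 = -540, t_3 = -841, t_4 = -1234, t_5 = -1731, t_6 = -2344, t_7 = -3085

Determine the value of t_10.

First differences: -221, -301, -393, -497, -613, -741
Second differences: -80, -92, -104, -116, -128
Third differences: -12, -12, -12, -12
Constant third difference = -12, so extend:
-128 − 12 = -140;  -741 − 140 = -881;  -3085 − 881 = -3966
-140 − 12 = -152;  -881 − 152 = -1033;  -3966 − 1033 = -4999
-152 − 12 = -164;  -1033 − 164 = -1197;  -4999 − 1197 = -6196

-6196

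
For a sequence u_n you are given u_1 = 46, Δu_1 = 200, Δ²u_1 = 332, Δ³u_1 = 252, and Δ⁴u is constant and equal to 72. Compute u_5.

3918

Build the table forward from the leading diagonal:
Fourth differences: 72, 72, 72, 72, 72
Third differences: 252, 324, 396, 468, 540
Second differences: 332, 584, 908, 1304, 1772
First differences: 200, 532, 1116, 2024, 3328
u: 46, 246, 778, 1894, 3918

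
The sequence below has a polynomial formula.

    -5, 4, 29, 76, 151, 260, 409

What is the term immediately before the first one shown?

-4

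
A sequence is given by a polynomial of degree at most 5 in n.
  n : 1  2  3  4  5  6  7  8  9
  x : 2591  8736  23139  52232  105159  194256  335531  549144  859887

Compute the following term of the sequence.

1297664

D1: 6145  14403  29093  52927  89097  141275  213613  310743
D2: 8258  14690  23834  36170  52178  72338  97130
D3: 6432  9144  12336  16008  20160  24792
D4: 2712  3192  3672  4152  4632
D5: 480  480  480  480
Fifth differences constant at 480.
4632 + 480 = 5112;  24792 + 5112 = 29904;  97130 + 29904 = 127034;  310743 + 127034 = 437777;  859887 + 437777 = 1297664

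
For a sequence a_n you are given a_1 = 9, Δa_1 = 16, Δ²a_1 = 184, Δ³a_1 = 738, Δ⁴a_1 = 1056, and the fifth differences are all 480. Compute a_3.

Build the table forward from the leading diagonal:
Fifth differences: 480  480  480
Fourth differences: 1056  1536  2016
Third differences: 738  1794  3330
Second differences: 184  922  2716
First differences: 16  200  1122
a: 9  25  225

225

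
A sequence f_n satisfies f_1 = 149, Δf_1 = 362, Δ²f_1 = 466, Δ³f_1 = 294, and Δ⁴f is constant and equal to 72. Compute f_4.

Build the table forward from the leading diagonal:
Δ⁴: 72, 72, 72, 72
Δ³: 294, 366, 438, 510
Δ²: 466, 760, 1126, 1564
Δ: 362, 828, 1588, 2714
f: 149, 511, 1339, 2927

2927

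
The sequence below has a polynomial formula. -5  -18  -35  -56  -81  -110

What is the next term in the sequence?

-143

-13, -17, -21, -25, -29
-4, -4, -4, -4
Constant second difference = -4, so extend:
-29 − 4 = -33;  -110 − 33 = -143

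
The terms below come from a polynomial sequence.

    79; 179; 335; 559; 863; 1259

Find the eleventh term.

5039

Δ: 100, 156, 224, 304, 396
Δ²: 56, 68, 80, 92
Δ³: 12, 12, 12
The third differences are constant (12).
92 + 12 = 104;  396 + 104 = 500;  1259 + 500 = 1759
104 + 12 = 116;  500 + 116 = 616;  1759 + 616 = 2375
116 + 12 = 128;  616 + 128 = 744;  2375 + 744 = 3119
128 + 12 = 140;  744 + 140 = 884;  3119 + 884 = 4003
140 + 12 = 152;  884 + 152 = 1036;  4003 + 1036 = 5039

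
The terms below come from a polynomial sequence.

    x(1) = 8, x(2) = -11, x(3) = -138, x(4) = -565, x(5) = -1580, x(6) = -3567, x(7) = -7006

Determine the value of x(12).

Δ: -19 , -127 , -427 , -1015 , -1987 , -3439
Δ²: -108 , -300 , -588 , -972 , -1452
Δ³: -192 , -288 , -384 , -480
Δ⁴: -96 , -96 , -96
Fourth differences constant at -96.
-480 − 96 = -576;  -1452 − 576 = -2028;  -3439 − 2028 = -5467;  -7006 − 5467 = -12473
-576 − 96 = -672;  -2028 − 672 = -2700;  -5467 − 2700 = -8167;  -12473 − 8167 = -20640
-672 − 96 = -768;  -2700 − 768 = -3468;  -8167 − 3468 = -11635;  -20640 − 11635 = -32275
-768 − 96 = -864;  -3468 − 864 = -4332;  -11635 − 4332 = -15967;  -32275 − 15967 = -48242
-864 − 96 = -960;  -4332 − 960 = -5292;  -15967 − 5292 = -21259;  -48242 − 21259 = -69501

-69501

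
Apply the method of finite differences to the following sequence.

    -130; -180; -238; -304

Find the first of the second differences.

D1: -50, -58, -66
D2: -8, -8

-8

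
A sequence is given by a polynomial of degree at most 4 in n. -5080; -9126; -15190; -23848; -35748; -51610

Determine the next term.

First differences: -4046, -6064, -8658, -11900, -15862
Second differences: -2018, -2594, -3242, -3962
Third differences: -576, -648, -720
Fourth differences: -72, -72
Fourth differences constant at -72.
-720 − 72 = -792;  -3962 − 792 = -4754;  -15862 − 4754 = -20616;  -51610 − 20616 = -72226

-72226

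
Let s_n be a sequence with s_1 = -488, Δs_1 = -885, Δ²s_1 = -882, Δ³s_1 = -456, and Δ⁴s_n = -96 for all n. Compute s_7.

Build the table forward from the leading diagonal:
D4: -96, -96, -96, -96, -96, -96, -96
D3: -456, -552, -648, -744, -840, -936, -1032
D2: -882, -1338, -1890, -2538, -3282, -4122, -5058
D1: -885, -1767, -3105, -4995, -7533, -10815, -14937
s: -488, -1373, -3140, -6245, -11240, -18773, -29588

-29588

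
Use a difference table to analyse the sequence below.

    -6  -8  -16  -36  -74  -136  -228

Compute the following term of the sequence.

-356

-2, -8, -20, -38, -62, -92
-6, -12, -18, -24, -30
-6, -6, -6, -6
The third differences are constant (-6).
-30 − 6 = -36;  -92 − 36 = -128;  -228 − 128 = -356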